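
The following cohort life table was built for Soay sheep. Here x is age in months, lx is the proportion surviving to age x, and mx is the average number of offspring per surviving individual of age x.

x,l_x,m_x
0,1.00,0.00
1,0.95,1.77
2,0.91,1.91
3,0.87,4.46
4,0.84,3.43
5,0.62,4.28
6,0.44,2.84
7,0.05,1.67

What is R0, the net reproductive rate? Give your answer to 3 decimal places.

14.168

lx·mx by age: 0, 1.6815, 1.7381, 3.8802, 2.8812, 2.6536, 1.2496, 0.0835
R0 = Σ lx·mx = 14.1677 → 14.168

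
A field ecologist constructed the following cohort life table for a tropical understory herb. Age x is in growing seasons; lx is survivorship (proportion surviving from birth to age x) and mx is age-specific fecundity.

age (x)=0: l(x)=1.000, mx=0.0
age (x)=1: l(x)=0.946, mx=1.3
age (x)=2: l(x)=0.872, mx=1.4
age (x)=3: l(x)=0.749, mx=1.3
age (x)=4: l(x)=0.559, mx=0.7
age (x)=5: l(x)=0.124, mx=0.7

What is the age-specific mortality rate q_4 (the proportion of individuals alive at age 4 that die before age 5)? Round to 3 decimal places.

0.778

q_4 = (l_4 − l_5) / l_4 = (0.559 − 0.124) / 0.559
     = 0.435 / 0.559 = 0.778175… → 0.778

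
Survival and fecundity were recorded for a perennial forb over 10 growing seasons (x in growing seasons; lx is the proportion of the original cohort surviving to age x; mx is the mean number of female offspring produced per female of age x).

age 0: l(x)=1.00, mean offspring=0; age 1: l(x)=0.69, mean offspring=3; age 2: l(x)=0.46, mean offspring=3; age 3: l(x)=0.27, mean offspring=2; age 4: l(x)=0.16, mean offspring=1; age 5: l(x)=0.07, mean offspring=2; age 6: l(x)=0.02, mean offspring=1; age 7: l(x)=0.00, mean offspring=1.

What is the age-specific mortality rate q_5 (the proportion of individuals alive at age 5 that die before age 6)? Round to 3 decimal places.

q_5 = (l_5 − l_6) / l_5 = (0.07 − 0.02) / 0.07
     = 0.05 / 0.07 = 0.714286… → 0.714

0.714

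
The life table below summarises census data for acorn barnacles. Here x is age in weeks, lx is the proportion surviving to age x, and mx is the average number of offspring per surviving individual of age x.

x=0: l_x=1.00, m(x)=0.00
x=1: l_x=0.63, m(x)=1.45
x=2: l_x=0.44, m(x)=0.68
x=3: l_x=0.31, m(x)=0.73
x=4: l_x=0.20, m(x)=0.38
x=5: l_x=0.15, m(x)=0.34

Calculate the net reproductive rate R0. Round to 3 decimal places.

1.566

lx·mx by age: 0, 0.9135, 0.2992, 0.2263, 0.076, 0.051
R0 = Σ lx·mx = 1.566 → 1.566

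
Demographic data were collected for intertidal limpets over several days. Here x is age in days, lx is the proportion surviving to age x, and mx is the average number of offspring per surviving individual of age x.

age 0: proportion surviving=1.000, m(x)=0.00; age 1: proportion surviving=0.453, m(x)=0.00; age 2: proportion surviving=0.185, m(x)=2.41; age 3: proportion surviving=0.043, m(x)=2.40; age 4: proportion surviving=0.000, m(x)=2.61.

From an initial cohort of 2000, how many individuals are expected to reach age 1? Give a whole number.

906

Expected survivors = N0 · l_1 = 2000 × 0.453 = 906 → 906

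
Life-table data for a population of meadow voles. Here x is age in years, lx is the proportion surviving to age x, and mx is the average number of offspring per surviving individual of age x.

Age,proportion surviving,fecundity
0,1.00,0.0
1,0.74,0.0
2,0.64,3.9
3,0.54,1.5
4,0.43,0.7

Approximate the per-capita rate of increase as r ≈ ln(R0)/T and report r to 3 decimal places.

R0 = Σ lx·mx = 0 + 0 + 2.496 + 0.81 + 0.301 = 3.607
Σ x·lx·mx = 8.626; T = 8.626/3.607 = 2.39146…
r ≈ ln(R0)/T = ln(3.607)/2.39146… = 0.53644… → 0.536

0.536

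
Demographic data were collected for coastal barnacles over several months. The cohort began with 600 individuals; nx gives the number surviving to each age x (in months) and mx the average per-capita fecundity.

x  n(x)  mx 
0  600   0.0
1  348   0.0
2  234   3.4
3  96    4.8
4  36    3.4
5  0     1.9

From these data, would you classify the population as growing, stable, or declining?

lx = nx/n0 = nx/600: 1, 0.58, 0.39, 0.16, 0.06, 0
R0 = Σ lx·mx = 0 + 0 + 1.326 + 0.768 + 0.204 + 0 = 2.298
R0 > 1, so the population is growing.

growing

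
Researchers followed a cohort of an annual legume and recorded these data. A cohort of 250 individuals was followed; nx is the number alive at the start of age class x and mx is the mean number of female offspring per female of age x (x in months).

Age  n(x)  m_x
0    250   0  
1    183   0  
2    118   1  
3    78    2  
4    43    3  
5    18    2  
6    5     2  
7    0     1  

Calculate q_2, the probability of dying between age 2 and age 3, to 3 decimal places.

lx = nx/n0 = nx/250: 1, 0.732, 0.472, 0.312, 0.172, 0.072, 0.02, 0
q_2 = (l_2 − l_3) / l_2 = (0.472 − 0.312) / 0.472
     = 0.16 / 0.472 = 0.338983… → 0.339

0.339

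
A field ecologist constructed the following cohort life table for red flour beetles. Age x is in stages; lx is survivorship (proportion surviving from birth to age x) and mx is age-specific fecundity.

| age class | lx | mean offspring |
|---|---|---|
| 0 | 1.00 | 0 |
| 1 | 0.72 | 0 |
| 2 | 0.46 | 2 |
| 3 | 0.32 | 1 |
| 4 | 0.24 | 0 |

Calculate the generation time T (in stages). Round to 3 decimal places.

2.258

lx·mx: 0, 0, 0.92, 0.32, 0 → R0 = 1.24
x·lx·mx: 0, 0, 1.84, 0.96, 0 → Σ = 2.8
T = 2.8 / 1.24 = 2.258065… → 2.258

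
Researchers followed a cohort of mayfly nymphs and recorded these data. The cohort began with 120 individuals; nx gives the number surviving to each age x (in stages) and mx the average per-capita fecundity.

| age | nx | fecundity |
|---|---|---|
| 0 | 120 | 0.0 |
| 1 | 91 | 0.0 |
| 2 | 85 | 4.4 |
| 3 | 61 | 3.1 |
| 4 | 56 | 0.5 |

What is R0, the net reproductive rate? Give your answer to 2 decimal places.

lx = nx/n0 = nx/120: 1, 0.75833…, 0.70833…, 0.50833…, 0.46667…
lx·mx by age: 0, 0, 3.116667…, 1.575833…, 0.233333…
R0 = Σ lx·mx = 4.925833… → 4.93

4.93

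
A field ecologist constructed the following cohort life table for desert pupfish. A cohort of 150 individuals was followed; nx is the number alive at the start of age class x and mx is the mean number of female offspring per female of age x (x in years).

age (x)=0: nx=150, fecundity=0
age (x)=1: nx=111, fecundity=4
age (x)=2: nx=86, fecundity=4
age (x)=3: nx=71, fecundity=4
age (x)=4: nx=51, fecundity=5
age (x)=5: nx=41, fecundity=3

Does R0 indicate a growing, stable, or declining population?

lx = nx/n0 = nx/150: 1, 0.74, 0.57333…, 0.47333…, 0.34, 0.27333…
R0 = Σ lx·mx = 0 + 2.96 + 2.293333… + 1.893333… + 1.7 + 0.82… = 9.666667…
R0 > 1, so the population is growing.

growing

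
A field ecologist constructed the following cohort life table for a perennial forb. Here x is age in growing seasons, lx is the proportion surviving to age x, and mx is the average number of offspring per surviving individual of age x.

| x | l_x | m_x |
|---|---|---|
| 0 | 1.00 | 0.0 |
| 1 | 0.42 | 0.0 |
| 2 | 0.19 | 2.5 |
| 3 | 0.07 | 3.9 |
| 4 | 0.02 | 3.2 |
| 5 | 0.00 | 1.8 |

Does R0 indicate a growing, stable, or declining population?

R0 = Σ lx·mx = 0 + 0 + 0.475 + 0.273 + 0.064 + 0 = 0.812
R0 < 1, so the population is declining.

declining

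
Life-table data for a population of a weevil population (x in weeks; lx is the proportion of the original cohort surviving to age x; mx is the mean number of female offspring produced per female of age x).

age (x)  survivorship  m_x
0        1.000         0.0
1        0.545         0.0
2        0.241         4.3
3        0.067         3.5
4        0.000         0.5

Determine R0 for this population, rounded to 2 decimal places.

1.27

lx·mx by age: 0, 0, 1.0363, 0.2345, 0
R0 = Σ lx·mx = 1.2708 → 1.27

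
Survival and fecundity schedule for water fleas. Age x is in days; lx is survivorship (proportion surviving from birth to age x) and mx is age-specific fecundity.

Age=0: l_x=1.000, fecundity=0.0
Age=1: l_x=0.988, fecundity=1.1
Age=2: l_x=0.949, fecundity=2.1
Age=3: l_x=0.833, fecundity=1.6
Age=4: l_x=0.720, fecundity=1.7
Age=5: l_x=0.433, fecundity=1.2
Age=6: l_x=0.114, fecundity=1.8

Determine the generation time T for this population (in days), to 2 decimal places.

lx·mx: 0, 1.0868, 1.9929, 1.3328, 1.224, 0.5196, 0.2052 → R0 = 6.3613
x·lx·mx: 0, 1.0868, 3.9858, 3.9984, 4.896, 2.598, 1.2312 → Σ = 17.7962
T = 17.7962 / 6.3613 = 2.797573… → 2.80

2.80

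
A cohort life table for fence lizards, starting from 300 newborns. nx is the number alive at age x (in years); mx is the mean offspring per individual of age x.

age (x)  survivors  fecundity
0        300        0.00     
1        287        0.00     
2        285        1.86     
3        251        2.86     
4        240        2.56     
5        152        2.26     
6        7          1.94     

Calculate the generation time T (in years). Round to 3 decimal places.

lx = nx/n0 = nx/300: 1, 0.95667…, 0.95, 0.83667…, 0.8, 0.50667…, 0.02333…
lx·mx: 0, 0, 1.767, 2.392867…, 2.048, 1.145067…, 0.045267… → R0 = 7.3982…
x·lx·mx: 0, 0, 3.534, 7.1786…, 8.192, 5.725333…, 0.2716… → Σ = 24.901533…
T = 24.901533… / 7.3982… = 3.365891… → 3.366

3.366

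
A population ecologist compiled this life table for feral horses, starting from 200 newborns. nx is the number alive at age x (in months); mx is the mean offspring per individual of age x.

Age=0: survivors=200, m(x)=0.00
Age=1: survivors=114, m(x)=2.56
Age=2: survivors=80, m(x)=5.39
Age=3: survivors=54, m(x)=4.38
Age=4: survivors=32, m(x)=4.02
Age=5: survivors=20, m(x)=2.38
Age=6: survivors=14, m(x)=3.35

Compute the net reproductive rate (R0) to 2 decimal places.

lx = nx/n0 = nx/200: 1, 0.57, 0.4, 0.27, 0.16, 0.1, 0.07
lx·mx by age: 0, 1.4592, 2.156, 1.1826, 0.6432, 0.238, 0.2345
R0 = Σ lx·mx = 5.9135 → 5.91

5.91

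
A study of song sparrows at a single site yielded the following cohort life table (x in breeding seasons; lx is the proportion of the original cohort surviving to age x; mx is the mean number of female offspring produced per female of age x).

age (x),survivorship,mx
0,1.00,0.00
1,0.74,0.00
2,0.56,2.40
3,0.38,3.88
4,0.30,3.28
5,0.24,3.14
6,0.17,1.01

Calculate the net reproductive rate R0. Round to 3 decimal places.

4.728

lx·mx by age: 0, 0, 1.344, 1.4744, 0.984, 0.7536, 0.1717
R0 = Σ lx·mx = 4.7277 → 4.728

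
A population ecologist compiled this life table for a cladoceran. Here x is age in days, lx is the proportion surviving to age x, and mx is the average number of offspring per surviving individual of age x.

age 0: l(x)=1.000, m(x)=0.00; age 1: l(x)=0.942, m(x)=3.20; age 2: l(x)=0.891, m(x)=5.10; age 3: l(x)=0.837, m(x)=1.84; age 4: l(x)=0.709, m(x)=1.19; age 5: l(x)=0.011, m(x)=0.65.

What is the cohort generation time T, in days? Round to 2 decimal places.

2.02

lx·mx: 0, 3.0144, 4.5441, 1.54008, 0.84371, 0.00715 → R0 = 9.94944
x·lx·mx: 0, 3.0144, 9.0882, 4.62024, 3.37484, 0.03575 → Σ = 20.13343
T = 20.13343 / 9.94944 = 2.023574… → 2.02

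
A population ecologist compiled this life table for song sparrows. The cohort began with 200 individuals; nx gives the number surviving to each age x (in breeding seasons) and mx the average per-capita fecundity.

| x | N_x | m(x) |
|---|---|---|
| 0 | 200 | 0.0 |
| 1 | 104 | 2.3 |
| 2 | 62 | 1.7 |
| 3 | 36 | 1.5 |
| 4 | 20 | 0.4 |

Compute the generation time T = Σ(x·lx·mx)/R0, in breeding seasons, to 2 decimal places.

lx = nx/n0 = nx/200: 1, 0.52, 0.31, 0.18, 0.1
lx·mx: 0, 1.196, 0.527, 0.27, 0.04 → R0 = 2.033
x·lx·mx: 0, 1.196, 1.054, 0.81, 0.16 → Σ = 3.22
T = 3.22 / 2.033 = 1.583866… → 1.58

1.58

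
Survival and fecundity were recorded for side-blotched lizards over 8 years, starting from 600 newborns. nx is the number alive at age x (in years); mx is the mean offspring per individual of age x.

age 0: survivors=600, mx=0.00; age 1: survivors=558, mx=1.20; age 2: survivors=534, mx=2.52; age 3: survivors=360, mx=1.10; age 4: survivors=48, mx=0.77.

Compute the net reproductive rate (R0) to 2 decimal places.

4.08

lx = nx/n0 = nx/600: 1, 0.93, 0.89, 0.6, 0.08
lx·mx by age: 0, 1.116, 2.2428, 0.66, 0.0616
R0 = Σ lx·mx = 4.0804 → 4.08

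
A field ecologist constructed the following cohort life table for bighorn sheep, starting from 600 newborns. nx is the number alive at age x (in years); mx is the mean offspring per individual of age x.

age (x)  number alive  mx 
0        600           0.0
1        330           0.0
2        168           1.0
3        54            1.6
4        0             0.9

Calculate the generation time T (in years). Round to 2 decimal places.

lx = nx/n0 = nx/600: 1, 0.55, 0.28, 0.09, 0
lx·mx: 0, 0, 0.28, 0.144, 0 → R0 = 0.424
x·lx·mx: 0, 0, 0.56, 0.432, 0 → Σ = 0.992
T = 0.992 / 0.424 = 2.339623… → 2.34

2.34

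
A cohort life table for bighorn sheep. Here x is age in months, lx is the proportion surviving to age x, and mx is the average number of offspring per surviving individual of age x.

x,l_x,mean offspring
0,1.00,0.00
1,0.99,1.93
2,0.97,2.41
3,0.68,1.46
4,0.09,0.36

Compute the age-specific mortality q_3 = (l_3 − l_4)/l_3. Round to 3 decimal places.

0.868

q_3 = (l_3 − l_4) / l_3 = (0.68 − 0.09) / 0.68
     = 0.59 / 0.68 = 0.867647… → 0.868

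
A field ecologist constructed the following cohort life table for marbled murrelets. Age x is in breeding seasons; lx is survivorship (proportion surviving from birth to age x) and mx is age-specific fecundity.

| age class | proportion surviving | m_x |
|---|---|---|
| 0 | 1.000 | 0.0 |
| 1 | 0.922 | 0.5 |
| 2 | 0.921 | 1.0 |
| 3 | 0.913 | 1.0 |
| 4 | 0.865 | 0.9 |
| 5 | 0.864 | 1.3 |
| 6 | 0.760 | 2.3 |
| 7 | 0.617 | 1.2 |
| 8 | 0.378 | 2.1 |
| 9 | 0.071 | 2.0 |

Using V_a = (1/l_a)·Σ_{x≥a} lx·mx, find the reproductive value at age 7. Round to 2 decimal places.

2.72

lx·mx for x ≥ 7: 0.7404, 0.7938, 0.142 → sum = 1.6762
V_7 = 1.6762 / l_7 = 1.6762 / 0.617 = 2.716694… → 2.72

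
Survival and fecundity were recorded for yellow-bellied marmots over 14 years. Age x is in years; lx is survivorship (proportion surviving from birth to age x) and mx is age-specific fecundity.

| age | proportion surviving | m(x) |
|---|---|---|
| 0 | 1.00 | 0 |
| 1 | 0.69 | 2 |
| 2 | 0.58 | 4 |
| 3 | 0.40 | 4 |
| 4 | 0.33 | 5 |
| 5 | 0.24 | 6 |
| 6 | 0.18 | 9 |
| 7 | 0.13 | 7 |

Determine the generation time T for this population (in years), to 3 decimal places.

lx·mx: 0, 1.38, 2.32, 1.6, 1.65, 1.44, 1.62, 0.91 → R0 = 10.92
x·lx·mx: 0, 1.38, 4.64, 4.8, 6.6, 7.2, 9.72, 6.37 → Σ = 40.71
T = 40.71 / 10.92 = 3.728022… → 3.728

3.728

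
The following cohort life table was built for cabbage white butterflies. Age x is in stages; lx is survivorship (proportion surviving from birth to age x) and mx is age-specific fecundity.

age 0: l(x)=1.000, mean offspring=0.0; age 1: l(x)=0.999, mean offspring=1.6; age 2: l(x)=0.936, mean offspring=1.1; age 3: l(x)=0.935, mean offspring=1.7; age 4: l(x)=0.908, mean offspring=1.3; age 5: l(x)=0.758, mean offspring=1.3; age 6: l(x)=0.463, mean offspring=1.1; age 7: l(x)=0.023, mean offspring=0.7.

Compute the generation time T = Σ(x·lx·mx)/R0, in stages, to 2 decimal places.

3.07

lx·mx: 0, 1.5984, 1.0296, 1.5895, 1.1804, 0.9854, 0.5093, 0.0161 → R0 = 6.9087
x·lx·mx: 0, 1.5984, 2.0592, 4.7685, 4.7216, 4.927, 3.0558, 0.1127 → Σ = 21.2432
T = 21.2432 / 6.9087 = 3.074848… → 3.07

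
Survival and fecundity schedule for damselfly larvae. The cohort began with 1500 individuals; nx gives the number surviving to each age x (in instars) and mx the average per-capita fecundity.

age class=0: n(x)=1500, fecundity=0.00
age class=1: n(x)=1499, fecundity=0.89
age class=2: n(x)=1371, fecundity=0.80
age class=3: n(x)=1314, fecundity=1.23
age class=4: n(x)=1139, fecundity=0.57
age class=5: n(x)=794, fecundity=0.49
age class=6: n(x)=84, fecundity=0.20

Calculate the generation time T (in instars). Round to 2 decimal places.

2.55

lx = nx/n0 = nx/1500: 1, 0.99933…, 0.914, 0.876, 0.75933…, 0.52933…, 0.056
lx·mx: 0, 0.889407…, 0.7312, 1.07748, 0.43282…, 0.259373…, 0.0112 → R0 = 3.40148…
x·lx·mx: 0, 0.889407…, 1.4624, 3.23244, 1.73128…, 1.296867…, 0.0672 → Σ = 8.679593…
T = 8.679593… / 3.40148… = 2.551711… → 2.55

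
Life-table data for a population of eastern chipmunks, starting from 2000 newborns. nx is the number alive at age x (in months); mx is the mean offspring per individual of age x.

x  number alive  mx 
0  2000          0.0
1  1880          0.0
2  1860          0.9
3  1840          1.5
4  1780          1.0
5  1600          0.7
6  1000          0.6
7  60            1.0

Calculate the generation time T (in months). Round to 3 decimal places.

3.549

lx = nx/n0 = nx/2000: 1, 0.94, 0.93, 0.92, 0.89, 0.8, 0.5, 0.03
lx·mx: 0, 0, 0.837, 1.38, 0.89, 0.56, 0.3, 0.03 → R0 = 3.997
x·lx·mx: 0, 0, 1.674, 4.14, 3.56, 2.8, 1.8, 0.21 → Σ = 14.184
T = 14.184 / 3.997 = 3.548661… → 3.549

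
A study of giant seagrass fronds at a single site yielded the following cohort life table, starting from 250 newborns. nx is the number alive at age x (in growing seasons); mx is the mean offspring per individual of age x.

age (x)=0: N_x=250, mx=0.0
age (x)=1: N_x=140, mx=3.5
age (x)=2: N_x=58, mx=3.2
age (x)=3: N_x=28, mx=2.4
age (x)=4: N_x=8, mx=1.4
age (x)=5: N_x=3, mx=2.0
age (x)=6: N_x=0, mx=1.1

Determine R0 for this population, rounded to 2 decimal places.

3.04

lx = nx/n0 = nx/250: 1, 0.56, 0.232, 0.112, 0.032, 0.012, 0
lx·mx by age: 0, 1.96, 0.7424, 0.2688, 0.0448, 0.024, 0
R0 = Σ lx·mx = 3.04 → 3.04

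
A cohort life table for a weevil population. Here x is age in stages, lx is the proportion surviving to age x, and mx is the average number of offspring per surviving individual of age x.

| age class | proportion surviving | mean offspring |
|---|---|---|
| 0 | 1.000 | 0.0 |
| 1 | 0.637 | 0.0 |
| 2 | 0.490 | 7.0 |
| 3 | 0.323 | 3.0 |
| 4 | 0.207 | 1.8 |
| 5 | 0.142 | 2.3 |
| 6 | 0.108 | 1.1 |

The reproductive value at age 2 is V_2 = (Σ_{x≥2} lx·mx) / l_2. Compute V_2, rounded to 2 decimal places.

10.65

lx·mx for x ≥ 2: 3.43, 0.969, 0.3726, 0.3266, 0.1188 → sum = 5.217
V_2 = 5.217 / l_2 = 5.217 / 0.49 = 10.646939… → 10.65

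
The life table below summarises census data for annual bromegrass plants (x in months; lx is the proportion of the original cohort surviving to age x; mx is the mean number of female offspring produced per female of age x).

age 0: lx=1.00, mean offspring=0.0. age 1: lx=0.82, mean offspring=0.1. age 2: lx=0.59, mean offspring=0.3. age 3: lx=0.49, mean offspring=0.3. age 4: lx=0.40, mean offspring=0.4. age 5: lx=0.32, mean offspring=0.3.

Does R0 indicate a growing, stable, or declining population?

R0 = Σ lx·mx = 0 + 0.082 + 0.177 + 0.147 + 0.16 + 0.096 = 0.662
R0 < 1, so the population is declining.

declining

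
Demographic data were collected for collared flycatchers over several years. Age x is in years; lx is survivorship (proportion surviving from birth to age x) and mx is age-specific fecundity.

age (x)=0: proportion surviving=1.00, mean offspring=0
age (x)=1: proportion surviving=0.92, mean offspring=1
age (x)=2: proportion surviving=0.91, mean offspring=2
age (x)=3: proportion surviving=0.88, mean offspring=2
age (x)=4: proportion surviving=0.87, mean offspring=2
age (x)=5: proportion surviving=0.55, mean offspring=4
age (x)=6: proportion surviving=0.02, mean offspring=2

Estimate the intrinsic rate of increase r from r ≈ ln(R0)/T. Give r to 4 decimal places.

0.6465

R0 = Σ lx·mx = 0 + 0.92 + 1.82 + 1.76 + 1.74 + 2.2 + 0.04 = 8.48
Σ x·lx·mx = 28.04; T = 28.04/8.48 = 3.3066…
r ≈ ln(R0)/T = ln(8.48)/3.3066… = 0.646497… → 0.6465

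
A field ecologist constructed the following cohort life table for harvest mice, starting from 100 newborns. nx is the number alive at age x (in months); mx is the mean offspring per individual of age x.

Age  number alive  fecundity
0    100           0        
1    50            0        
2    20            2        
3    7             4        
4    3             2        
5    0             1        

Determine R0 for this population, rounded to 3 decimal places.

lx = nx/n0 = nx/100: 1, 0.5, 0.2, 0.07, 0.03, 0
lx·mx by age: 0, 0, 0.4, 0.28, 0.06, 0
R0 = Σ lx·mx = 0.74 → 0.740

0.740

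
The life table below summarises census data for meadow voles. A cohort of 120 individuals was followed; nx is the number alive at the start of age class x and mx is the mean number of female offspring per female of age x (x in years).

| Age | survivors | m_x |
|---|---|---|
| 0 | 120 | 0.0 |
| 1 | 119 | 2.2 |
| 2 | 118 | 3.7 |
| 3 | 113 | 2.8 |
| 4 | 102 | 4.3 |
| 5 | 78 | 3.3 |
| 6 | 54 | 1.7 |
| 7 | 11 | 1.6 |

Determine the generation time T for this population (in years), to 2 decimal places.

lx = nx/n0 = nx/120: 1, 0.99167…, 0.98333…, 0.94167…, 0.85, 0.65, 0.45, 0.09167…
lx·mx: 0, 2.181667…, 3.638333…, 2.636667…, 3.655, 2.145, 0.765, 0.146667… → R0 = 15.168333…
x·lx·mx: 0, 2.181667…, 7.276667…, 7.91…, 14.62, 10.725, 4.59, 1.026667… → Σ = 48.33…
T = 48.33… / 15.168333… = 3.186243… → 3.19

3.19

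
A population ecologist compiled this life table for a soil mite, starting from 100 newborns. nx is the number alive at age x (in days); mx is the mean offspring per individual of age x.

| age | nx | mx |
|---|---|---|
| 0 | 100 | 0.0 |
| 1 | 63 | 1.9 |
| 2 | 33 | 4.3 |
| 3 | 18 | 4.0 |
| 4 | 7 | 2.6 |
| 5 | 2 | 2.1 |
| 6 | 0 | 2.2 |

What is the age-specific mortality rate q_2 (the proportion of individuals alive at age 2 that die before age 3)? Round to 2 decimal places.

lx = nx/n0 = nx/100: 1, 0.63, 0.33, 0.18, 0.07, 0.02, 0
q_2 = (l_2 − l_3) / l_2 = (0.33 − 0.18) / 0.33
     = 0.15 / 0.33 = 0.454545… → 0.45

0.45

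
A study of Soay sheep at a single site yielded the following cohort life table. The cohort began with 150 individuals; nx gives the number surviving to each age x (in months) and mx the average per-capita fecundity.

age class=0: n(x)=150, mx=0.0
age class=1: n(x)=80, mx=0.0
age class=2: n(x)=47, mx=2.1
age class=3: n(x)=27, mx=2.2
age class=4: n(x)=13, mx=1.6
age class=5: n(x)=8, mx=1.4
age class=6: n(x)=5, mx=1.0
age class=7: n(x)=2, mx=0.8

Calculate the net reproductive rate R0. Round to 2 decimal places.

1.31

lx = nx/n0 = nx/150: 1, 0.53333…, 0.31333…, 0.18, 0.08667…, 0.05333…, 0.03333…, 0.01333…
lx·mx by age: 0, 0, 0.658…, 0.396, 0.138667…, 0.074667…, 0.033333…, 0.010667…
R0 = Σ lx·mx = 1.311333… → 1.31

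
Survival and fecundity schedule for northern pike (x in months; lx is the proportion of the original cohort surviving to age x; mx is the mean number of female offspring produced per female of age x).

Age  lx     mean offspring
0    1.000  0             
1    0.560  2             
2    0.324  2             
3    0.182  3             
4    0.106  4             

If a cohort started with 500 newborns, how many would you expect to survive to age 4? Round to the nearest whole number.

53

Expected survivors = N0 · l_4 = 500 × 0.106 = 53 → 53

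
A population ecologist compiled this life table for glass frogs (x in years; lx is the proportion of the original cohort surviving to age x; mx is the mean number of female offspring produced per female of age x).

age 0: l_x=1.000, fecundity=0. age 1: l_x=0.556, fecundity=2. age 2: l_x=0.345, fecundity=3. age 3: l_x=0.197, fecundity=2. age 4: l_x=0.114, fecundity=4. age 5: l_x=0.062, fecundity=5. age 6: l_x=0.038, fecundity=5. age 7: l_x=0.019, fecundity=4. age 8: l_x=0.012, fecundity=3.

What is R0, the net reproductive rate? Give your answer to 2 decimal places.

3.61

lx·mx by age: 0, 1.112, 1.035, 0.394, 0.456, 0.31, 0.19, 0.076, 0.036
R0 = Σ lx·mx = 3.609 → 3.61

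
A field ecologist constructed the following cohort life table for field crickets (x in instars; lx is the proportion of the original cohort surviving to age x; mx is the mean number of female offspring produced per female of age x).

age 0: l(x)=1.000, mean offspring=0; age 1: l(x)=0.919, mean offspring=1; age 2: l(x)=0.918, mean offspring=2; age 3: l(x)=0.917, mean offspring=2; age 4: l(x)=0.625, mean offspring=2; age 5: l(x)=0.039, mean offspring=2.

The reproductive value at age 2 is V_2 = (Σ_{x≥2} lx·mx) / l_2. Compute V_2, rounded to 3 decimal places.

lx·mx for x ≥ 2: 1.836, 1.834, 1.25, 0.078 → sum = 4.998
V_2 = 4.998 / l_2 = 4.998 / 0.918 = 5.444444… → 5.444

5.444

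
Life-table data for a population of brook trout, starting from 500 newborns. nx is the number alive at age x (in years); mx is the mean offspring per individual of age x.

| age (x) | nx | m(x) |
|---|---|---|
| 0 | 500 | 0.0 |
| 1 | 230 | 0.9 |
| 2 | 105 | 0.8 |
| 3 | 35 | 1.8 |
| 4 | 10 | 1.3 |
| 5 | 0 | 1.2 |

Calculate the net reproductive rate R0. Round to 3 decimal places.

0.734

lx = nx/n0 = nx/500: 1, 0.46, 0.21, 0.07, 0.02, 0
lx·mx by age: 0, 0.414, 0.168, 0.126, 0.026, 0
R0 = Σ lx·mx = 0.734 → 0.734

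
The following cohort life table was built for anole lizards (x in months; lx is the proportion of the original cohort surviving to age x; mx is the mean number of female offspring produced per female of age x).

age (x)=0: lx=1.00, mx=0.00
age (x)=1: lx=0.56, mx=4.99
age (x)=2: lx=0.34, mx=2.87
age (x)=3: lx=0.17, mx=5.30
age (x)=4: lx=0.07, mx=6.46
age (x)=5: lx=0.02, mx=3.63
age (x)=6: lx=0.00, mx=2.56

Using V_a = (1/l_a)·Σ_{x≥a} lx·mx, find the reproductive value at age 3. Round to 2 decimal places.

lx·mx for x ≥ 3: 0.901, 0.4522, 0.0726, 0 → sum = 1.4258
V_3 = 1.4258 / l_3 = 1.4258 / 0.17 = 8.387059… → 8.39

8.39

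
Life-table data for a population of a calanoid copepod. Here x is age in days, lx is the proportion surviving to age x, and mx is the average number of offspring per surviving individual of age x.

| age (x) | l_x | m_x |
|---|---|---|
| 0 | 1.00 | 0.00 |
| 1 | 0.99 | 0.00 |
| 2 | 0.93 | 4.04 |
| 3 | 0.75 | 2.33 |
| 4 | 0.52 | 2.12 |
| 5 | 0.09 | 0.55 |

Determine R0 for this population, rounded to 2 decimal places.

lx·mx by age: 0, 0, 3.7572, 1.7475, 1.1024, 0.0495
R0 = Σ lx·mx = 6.6566 → 6.66

6.66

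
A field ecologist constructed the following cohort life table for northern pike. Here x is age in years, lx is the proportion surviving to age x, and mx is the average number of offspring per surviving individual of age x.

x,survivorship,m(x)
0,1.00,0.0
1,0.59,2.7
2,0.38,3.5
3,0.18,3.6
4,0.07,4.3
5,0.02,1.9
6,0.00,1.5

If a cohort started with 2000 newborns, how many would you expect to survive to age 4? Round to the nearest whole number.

140

Expected survivors = N0 · l_4 = 2000 × 0.07 = 140 → 140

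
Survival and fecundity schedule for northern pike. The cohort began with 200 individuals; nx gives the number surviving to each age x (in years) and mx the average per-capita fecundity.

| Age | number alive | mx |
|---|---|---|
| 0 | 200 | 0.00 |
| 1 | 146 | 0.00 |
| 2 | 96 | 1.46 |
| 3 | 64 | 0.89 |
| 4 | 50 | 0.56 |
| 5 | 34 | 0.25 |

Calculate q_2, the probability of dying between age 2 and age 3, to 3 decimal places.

lx = nx/n0 = nx/200: 1, 0.73, 0.48, 0.32, 0.25, 0.17
q_2 = (l_2 − l_3) / l_2 = (0.48 − 0.32) / 0.48
     = 0.16 / 0.48 = 0.333333… → 0.333

0.333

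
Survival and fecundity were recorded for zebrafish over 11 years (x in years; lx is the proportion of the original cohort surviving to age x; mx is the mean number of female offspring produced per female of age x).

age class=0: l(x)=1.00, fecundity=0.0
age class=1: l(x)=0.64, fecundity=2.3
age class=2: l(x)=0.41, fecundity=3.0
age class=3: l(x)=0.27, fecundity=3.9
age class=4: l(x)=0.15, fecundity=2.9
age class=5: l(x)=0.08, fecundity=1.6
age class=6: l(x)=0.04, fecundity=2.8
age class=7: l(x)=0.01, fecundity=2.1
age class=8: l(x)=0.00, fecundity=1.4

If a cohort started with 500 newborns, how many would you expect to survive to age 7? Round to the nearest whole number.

5

Expected survivors = N0 · l_7 = 500 × 0.01 = 5 → 5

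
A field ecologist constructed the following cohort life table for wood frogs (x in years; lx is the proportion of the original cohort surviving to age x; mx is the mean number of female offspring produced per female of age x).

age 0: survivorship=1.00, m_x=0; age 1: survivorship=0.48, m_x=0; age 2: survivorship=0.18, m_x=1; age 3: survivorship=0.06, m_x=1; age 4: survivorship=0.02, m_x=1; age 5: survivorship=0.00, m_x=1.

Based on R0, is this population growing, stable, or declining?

R0 = Σ lx·mx = 0 + 0 + 0.18 + 0.06 + 0.02 + 0 = 0.26
R0 < 1, so the population is declining.

declining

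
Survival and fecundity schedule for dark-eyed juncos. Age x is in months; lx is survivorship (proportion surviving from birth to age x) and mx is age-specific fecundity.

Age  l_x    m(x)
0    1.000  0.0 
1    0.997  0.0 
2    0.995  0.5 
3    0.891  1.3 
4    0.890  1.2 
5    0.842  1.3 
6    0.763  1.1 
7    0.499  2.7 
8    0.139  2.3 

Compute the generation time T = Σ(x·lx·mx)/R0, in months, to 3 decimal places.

lx·mx: 0, 0, 0.4975, 1.1583, 1.068, 1.0946, 0.8393, 1.3473, 0.3197 → R0 = 6.3247
x·lx·mx: 0, 0, 0.995, 3.4749, 4.272, 5.473, 5.0358, 9.4311, 2.5576 → Σ = 31.2394
T = 31.2394 / 6.3247 = 4.93927… → 4.939

4.939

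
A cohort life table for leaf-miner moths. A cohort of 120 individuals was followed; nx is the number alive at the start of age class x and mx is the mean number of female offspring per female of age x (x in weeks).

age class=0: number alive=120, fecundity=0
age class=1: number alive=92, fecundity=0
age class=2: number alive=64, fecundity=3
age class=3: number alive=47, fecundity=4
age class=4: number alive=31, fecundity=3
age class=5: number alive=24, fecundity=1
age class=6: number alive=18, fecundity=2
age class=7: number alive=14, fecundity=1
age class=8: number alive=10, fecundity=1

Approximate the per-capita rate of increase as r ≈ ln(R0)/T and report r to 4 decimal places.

lx = nx/n0 = nx/120: 1, 0.76667…, 0.53333…, 0.39167…, 0.25833…, 0.2, 0.15, 0.11667…, 0.08333…
R0 = Σ lx·mx = 0 + 0 + 1.6… + 1.56667… + 0.775… + 0.2 + 0.3 + 0.11667… + 0.08333… = 4.641667…
Σ x·lx·mx = 15.283333…; T = 15.283333…/4.641667… = 3.29264…
r ≈ ln(R0)/T = ln(4.641667…)/3.29264… = 0.466214… → 0.4662

0.4662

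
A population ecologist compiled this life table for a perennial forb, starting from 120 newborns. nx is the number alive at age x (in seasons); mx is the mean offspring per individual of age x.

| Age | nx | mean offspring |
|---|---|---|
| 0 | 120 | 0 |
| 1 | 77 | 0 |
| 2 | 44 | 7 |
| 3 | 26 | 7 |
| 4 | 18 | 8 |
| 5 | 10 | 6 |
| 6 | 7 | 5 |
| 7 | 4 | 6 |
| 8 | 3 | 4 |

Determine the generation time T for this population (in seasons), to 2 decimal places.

lx = nx/n0 = nx/120: 1, 0.64167…, 0.36667…, 0.21667…, 0.15, 0.08333…, 0.05833…, 0.03333…, 0.025
lx·mx: 0, 0, 2.566667…, 1.516667…, 1.2, 0.5…, 0.291667…, 0.2…, 0.1 → R0 = 6.375…
x·lx·mx: 0, 0, 5.133333…, 4.55…, 4.8, 2.5…, 1.75…, 1.4…, 0.8 → Σ = 20.933333…
T = 20.933333… / 6.375… = 3.28366… → 3.28

3.28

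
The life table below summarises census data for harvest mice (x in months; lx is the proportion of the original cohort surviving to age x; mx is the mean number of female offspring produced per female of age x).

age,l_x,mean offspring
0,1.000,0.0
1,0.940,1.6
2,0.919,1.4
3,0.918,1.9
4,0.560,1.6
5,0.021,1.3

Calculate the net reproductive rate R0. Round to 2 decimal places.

lx·mx by age: 0, 1.504, 1.2866, 1.7442, 0.896, 0.0273
R0 = Σ lx·mx = 5.4581 → 5.46

5.46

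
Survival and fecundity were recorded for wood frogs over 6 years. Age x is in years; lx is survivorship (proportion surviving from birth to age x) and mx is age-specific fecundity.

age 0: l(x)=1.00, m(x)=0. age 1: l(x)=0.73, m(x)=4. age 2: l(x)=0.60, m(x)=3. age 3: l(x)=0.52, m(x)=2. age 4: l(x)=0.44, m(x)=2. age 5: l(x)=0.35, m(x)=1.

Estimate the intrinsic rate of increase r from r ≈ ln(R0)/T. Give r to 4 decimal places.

R0 = Σ lx·mx = 0 + 2.92 + 1.8 + 1.04 + 0.88 + 0.35 = 6.99
Σ x·lx·mx = 14.91; T = 14.91/6.99 = 2.13305…
r ≈ ln(R0)/T = ln(6.99)/2.13305… = 0.911598… → 0.9116

0.9116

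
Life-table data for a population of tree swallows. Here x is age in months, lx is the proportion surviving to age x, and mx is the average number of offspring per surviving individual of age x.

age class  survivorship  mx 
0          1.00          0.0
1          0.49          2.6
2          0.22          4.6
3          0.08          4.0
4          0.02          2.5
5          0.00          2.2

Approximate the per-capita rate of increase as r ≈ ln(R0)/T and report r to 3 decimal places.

R0 = Σ lx·mx = 0 + 1.274 + 1.012 + 0.32 + 0.05 + 0 = 2.656
Σ x·lx·mx = 4.458; T = 4.458/2.656 = 1.67846…
r ≈ ln(R0)/T = ln(2.656)/1.67846… = 0.58197… → 0.582

0.582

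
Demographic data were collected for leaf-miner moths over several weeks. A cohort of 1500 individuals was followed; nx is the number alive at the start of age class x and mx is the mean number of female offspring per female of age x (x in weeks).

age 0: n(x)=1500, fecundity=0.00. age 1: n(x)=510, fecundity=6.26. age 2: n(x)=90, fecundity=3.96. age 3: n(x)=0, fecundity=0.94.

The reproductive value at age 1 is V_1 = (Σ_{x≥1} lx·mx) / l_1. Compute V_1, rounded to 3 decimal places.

lx = nx/n0 = nx/1500: 1, 0.34, 0.06, 0
lx·mx for x ≥ 1: 2.1284, 0.2376, 0 → sum = 2.366
V_1 = 2.366 / l_1 = 2.366 / 0.34 = 6.958824… → 6.959

6.959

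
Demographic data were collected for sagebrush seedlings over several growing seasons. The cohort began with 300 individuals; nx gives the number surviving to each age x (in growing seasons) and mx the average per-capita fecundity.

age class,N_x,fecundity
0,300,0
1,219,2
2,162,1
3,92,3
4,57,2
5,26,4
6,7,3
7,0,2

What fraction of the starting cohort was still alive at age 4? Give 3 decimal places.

0.190

l_4 = n_4/n_0 = 57/300 = 0.19 → 0.190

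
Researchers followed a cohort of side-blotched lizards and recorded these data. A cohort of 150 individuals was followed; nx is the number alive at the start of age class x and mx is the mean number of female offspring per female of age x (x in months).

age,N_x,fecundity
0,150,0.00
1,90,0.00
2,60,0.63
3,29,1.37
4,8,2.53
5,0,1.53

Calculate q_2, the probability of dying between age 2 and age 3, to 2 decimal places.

0.52

lx = nx/n0 = nx/150: 1, 0.6, 0.4, 0.19333…, 0.05333…, 0
q_2 = (l_2 − l_3) / l_2 = (0.4 − 0.193333…) / 0.4
     = 0.206667… / 0.4 = 0.516667… → 0.52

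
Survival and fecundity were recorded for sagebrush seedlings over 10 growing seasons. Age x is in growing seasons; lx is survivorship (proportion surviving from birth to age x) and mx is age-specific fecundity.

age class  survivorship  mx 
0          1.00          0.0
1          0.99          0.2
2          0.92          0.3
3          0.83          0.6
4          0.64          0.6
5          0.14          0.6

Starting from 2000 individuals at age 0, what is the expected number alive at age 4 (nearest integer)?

1280

Expected survivors = N0 · l_4 = 2000 × 0.64 = 1280 → 1280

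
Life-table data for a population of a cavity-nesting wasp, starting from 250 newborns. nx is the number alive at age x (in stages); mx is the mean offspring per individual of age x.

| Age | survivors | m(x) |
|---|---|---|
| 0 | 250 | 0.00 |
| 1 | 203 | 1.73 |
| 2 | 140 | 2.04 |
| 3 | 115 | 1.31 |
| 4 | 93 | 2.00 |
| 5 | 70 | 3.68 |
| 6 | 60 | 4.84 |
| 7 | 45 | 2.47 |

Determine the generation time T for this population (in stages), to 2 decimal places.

3.63

lx = nx/n0 = nx/250: 1, 0.812, 0.56, 0.46, 0.372, 0.28, 0.24, 0.18
lx·mx: 0, 1.40476, 1.1424, 0.6026, 0.744, 1.0304, 1.1616, 0.4446 → R0 = 6.53036
x·lx·mx: 0, 1.40476, 2.2848, 1.8078, 2.976, 5.152, 6.9696, 3.1122 → Σ = 23.70716
T = 23.70716 / 6.53036 = 3.630299… → 3.63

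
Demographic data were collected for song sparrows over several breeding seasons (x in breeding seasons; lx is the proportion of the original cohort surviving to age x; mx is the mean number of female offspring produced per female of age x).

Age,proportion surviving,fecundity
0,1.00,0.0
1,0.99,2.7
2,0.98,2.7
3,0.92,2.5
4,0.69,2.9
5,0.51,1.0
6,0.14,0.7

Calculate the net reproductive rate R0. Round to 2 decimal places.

10.23

lx·mx by age: 0, 2.673, 2.646, 2.3, 2.001, 0.51, 0.098
R0 = Σ lx·mx = 10.228 → 10.23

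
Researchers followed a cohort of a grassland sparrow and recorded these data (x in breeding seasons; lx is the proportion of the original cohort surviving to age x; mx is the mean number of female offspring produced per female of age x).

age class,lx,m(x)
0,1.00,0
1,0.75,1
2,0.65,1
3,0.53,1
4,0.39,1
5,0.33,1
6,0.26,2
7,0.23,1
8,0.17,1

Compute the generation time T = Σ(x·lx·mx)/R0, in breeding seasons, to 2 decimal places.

lx·mx: 0, 0.75, 0.65, 0.53, 0.39, 0.33, 0.52, 0.23, 0.17 → R0 = 3.57
x·lx·mx: 0, 0.75, 1.3, 1.59, 1.56, 1.65, 3.12, 1.61, 1.36 → Σ = 12.94
T = 12.94 / 3.57 = 3.62465… → 3.62

3.62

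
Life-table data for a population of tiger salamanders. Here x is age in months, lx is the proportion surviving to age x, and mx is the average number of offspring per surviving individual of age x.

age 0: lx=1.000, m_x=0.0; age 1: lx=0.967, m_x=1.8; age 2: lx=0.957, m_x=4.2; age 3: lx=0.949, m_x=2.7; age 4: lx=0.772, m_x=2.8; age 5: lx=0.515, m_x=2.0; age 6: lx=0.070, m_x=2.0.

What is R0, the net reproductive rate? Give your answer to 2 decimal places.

lx·mx by age: 0, 1.7406, 4.0194, 2.5623, 2.1616, 1.03, 0.14
R0 = Σ lx·mx = 11.6539 → 11.65

11.65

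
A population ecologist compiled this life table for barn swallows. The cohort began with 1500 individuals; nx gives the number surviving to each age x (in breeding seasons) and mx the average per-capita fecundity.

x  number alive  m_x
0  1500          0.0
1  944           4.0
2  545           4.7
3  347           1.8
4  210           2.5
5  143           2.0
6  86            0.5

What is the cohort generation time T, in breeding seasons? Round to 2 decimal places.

1.86

lx = nx/n0 = nx/1500: 1, 0.62933…, 0.36333…, 0.23133…, 0.14, 0.09533…, 0.05733…
lx·mx: 0, 2.517333…, 1.707667…, 0.4164…, 0.35, 0.190667…, 0.028667… → R0 = 5.210733…
x·lx·mx: 0, 2.517333…, 3.415333…, 1.2492…, 1.4, 0.953333…, 0.172… → Σ = 9.7072…
T = 9.7072… / 5.210733… = 1.862924… → 1.86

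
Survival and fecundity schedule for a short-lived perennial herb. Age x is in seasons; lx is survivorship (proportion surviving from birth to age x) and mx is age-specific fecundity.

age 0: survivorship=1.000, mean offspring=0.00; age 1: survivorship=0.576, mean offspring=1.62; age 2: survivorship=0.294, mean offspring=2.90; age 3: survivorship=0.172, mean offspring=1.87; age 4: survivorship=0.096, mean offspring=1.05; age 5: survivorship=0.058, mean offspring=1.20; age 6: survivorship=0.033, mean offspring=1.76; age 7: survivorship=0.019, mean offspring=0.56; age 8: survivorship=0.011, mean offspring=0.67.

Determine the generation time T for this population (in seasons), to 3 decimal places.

lx·mx: 0, 0.93312, 0.8526, 0.32164, 0.1008, 0.0696, 0.05808, 0.01064, 0.00737 → R0 = 2.35385
x·lx·mx: 0, 0.93312, 1.7052, 0.96492, 0.4032, 0.348, 0.34848, 0.07448, 0.05896 → Σ = 4.83636
T = 4.83636 / 2.35385 = 2.054659… → 2.055

2.055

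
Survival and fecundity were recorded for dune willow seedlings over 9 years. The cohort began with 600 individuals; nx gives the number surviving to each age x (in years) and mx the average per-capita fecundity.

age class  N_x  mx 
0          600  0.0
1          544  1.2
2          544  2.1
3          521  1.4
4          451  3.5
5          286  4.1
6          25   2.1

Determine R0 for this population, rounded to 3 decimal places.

lx = nx/n0 = nx/600: 1, 0.90667…, 0.90667…, 0.86833…, 0.75167…, 0.47667…, 0.04167…
lx·mx by age: 0, 1.088…, 1.904…, 1.215667…, 2.630833…, 1.954333…, 0.0875…
R0 = Σ lx·mx = 8.880333… → 8.880

8.880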